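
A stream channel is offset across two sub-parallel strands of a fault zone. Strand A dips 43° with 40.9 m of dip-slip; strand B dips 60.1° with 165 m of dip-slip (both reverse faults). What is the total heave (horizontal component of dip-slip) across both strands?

heave_A = 40.9 × cos(43°) = 29.91 m
heave_B = 165 × cos(60.1°) = 82.25 m
total = 29.91 + 82.25 = 112 m

112 m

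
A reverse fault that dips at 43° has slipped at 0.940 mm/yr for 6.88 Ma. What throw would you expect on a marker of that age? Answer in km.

4.41 km

dip-slip = rate × time = 0.940 mm/yr × 6.88 Ma = 6467 m
throw = dip-slip × sin(dip) = 6467 × sin(43°) = 4410 m = 4.41 km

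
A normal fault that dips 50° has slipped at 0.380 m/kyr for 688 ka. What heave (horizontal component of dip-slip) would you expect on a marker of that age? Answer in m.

dip-slip = rate × time = 0.380 m/kyr × 688 ka = 261.4 m
heave = dip-slip × cos(dip) = 261.4 × cos(50°) = 168 m

168 m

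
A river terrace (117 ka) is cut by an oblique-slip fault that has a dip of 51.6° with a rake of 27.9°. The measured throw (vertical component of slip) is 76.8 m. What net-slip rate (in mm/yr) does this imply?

1.79 mm/yr

dip-slip = throw / sin(dip) = 76.8 / sin(51.6°) = 98 m
net slip = dip-slip / sin(rake) = 98 / sin(27.9°) = 209.4 m
rate = 209.4 m / 117 ka = 0.00179 m/yr = 1.79 mm/yr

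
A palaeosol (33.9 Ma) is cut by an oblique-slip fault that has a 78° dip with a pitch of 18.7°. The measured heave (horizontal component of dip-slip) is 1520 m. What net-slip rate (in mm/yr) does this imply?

dip-slip = heave / cos(dip) = 1520 / cos(78°) = 7311 m
net slip = dip-slip / sin(rake) = 7311 / sin(18.7°) = 22800 m
rate = 22800 m / 33.9 Ma = 0.000673 m/yr = 0.673 mm/yr

0.673 mm/yr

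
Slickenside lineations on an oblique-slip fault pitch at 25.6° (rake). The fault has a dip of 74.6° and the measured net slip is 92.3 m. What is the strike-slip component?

83.2 m

strike-slip = net slip × cos(rake) = 92.3 m × cos(25.6°) = 83.2 m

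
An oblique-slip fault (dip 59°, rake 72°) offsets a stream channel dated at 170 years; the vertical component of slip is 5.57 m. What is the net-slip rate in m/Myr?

40200 m/Myr

dip-slip = throw / sin(dip) = 5.57 / sin(59°) = 6.498 m
net slip = dip-slip / sin(rake) = 6.498 / sin(72°) = 6.833 m
rate = 6.833 m / 170 years = 0.0402 m/yr = 40200 m/Myr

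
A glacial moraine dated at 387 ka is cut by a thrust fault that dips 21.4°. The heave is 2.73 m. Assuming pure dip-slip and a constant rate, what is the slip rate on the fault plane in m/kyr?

dip-slip = heave / cos(dip) = 2.73 m / cos(21.4°) = 2.932 m
rate = 2.932 m / 387 ka = 0.00000758 m/yr = 0.00758 m/kyr

0.00758 m/kyr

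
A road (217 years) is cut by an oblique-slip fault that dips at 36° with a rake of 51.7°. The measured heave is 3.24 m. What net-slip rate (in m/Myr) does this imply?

23500 m/Myr

dip-slip = heave / cos(dip) = 3.24 / cos(36°) = 4.005 m
net slip = dip-slip / sin(rake) = 4.005 / sin(51.7°) = 5.103 m
rate = 5.103 m / 217 years = 0.0235 m/yr = 23500 m/Myr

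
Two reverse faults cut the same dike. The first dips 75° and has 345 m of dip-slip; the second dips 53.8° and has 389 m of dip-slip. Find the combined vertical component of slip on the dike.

647 m

throw_A = 345 × sin(75°) = 333.2 m
throw_B = 389 × sin(53.8°) = 313.9 m
total = 333.2 + 313.9 = 647 m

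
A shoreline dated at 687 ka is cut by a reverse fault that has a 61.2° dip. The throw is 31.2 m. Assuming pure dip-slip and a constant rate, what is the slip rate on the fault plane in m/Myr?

dip-slip = throw / sin(dip) = 31.2 m / sin(61.2°) = 35.60 m
rate = 35.60 m / 687 ka = 0.0000518 m/yr = 51.8 m/Myr

51.8 m/Myr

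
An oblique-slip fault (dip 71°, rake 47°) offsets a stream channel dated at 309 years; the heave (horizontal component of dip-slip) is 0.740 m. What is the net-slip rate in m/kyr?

10.1 m/kyr

dip-slip = heave / cos(dip) = 0.740 / cos(71°) = 2.273 m
net slip = dip-slip / sin(rake) = 2.273 / sin(47°) = 3.108 m
rate = 3.108 m / 309 years = 0.0101 m/yr = 10.1 m/kyr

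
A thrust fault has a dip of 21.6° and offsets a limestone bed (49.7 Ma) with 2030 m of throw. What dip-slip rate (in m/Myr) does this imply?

111 m/Myr

dip-slip = throw / sin(dip) = 2030 m / sin(21.6°) = 5514 m
rate = 5514 m / 49.7 Ma = 0.000111 m/yr = 111 m/Myr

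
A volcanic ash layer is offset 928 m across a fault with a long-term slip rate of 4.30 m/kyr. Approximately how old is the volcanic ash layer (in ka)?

age = offset / rate = 928 m / (4.30 m/kyr) = 216000 yr = 216 ka

216 ka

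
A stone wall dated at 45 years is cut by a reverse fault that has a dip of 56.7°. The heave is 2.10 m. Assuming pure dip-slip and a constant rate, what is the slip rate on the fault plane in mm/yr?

85 mm/yr

dip-slip = heave / cos(dip) = 2.10 m / cos(56.7°) = 3.825 m
rate = 3.825 m / 45 years = 0.0850 m/yr = 85 mm/yr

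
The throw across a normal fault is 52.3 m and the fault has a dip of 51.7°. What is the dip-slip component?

66.6 m

dip-slip = throw / sin(dip) = 52.3 / sin(51.7°) = 66.6 m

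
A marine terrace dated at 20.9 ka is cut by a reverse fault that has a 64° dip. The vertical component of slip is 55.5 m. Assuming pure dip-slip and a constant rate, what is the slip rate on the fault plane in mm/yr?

2.95 mm/yr

dip-slip = throw / sin(dip) = 55.5 m / sin(64°) = 61.75 m
rate = 61.75 m / 20.9 ka = 0.00295 m/yr = 2.95 mm/yr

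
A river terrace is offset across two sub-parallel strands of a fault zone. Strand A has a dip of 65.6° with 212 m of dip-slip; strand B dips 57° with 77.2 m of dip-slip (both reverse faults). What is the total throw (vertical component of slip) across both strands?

258 m

throw_A = 212 × sin(65.6°) = 193.1 m
throw_B = 77.2 × sin(57°) = 64.75 m
total = 193.1 + 64.75 = 258 m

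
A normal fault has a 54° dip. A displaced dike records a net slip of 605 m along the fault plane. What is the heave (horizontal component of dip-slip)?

heave = dip-slip × cos(dip) = 605 m × cos(54°) = 356 m

356 m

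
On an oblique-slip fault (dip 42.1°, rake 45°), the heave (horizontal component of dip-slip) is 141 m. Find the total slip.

269 m

dip-slip = heave / cos(dip) = 141 / cos(42.1°) = 190 m
net slip = dip-slip / sin(rake) = 190 / sin(45°) = 269 m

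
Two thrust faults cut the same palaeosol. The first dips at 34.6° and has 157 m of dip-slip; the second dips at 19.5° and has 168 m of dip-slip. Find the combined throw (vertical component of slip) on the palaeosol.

throw_A = 157 × sin(34.6°) = 89.15 m
throw_B = 168 × sin(19.5°) = 56.08 m
total = 89.15 + 56.08 = 145 m

145 m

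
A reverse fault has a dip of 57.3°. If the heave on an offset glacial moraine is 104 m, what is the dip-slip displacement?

193 m

dip-slip = heave / cos(dip) = 104 / cos(57.3°) = 193 m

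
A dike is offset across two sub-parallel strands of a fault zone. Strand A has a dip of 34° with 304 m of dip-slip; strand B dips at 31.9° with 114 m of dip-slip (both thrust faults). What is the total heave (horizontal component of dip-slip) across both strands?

heave_A = 304 × cos(34°) = 252 m
heave_B = 114 × cos(31.9°) = 96.78 m
total = 252 + 96.78 = 349 m

349 m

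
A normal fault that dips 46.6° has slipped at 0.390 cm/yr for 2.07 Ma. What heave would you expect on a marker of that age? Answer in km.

dip-slip = rate × time = 0.390 cm/yr × 2.07 Ma = 8073 m
heave = dip-slip × cos(dip) = 8073 × cos(46.6°) = 5550 m = 5.55 km

5.55 km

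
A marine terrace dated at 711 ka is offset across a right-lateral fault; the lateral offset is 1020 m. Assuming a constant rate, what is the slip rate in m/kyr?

rate = 1020 m / 711 ka = 0.00143 m/yr = 1.43 m/kyr

1.43 m/kyr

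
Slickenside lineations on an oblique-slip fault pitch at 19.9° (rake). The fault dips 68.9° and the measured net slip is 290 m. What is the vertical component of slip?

dip-slip = net slip × sin(rake) = 290 m × sin(19.9°) = 98.71 m
throw = dip-slip × sin(dip) = 98.71 × sin(68.9°) = 92.1 m

92.1 m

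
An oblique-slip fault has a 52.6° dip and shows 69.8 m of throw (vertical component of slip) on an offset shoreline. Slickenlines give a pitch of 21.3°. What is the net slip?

242 m

dip-slip = throw / sin(dip) = 69.8 / sin(52.6°) = 87.86 m
net slip = dip-slip / sin(rake) = 87.86 / sin(21.3°) = 242 m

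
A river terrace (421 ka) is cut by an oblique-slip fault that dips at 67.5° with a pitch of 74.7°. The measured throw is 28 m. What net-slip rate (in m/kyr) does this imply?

0.0746 m/kyr

dip-slip = throw / sin(dip) = 28 / sin(67.5°) = 30.31 m
net slip = dip-slip / sin(rake) = 30.31 / sin(74.7°) = 31.42 m
rate = 31.42 m / 421 ka = 0.0000746 m/yr = 0.0746 m/kyr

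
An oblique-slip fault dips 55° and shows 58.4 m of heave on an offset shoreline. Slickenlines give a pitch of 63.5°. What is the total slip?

114 m

dip-slip = heave / cos(dip) = 58.4 / cos(55°) = 101.8 m
net slip = dip-slip / sin(rake) = 101.8 / sin(63.5°) = 114 m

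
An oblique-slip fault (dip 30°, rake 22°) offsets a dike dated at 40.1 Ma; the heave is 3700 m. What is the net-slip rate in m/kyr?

0.284 m/kyr

dip-slip = heave / cos(dip) = 3700 / cos(30°) = 4272 m
net slip = dip-slip / sin(rake) = 4272 / sin(22°) = 11410 m
rate = 11410 m / 40.1 Ma = 0.000284 m/yr = 0.284 m/kyr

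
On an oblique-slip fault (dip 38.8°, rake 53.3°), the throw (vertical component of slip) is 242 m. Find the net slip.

482 m

dip-slip = throw / sin(dip) = 242 / sin(38.8°) = 386.2 m
net slip = dip-slip / sin(rake) = 386.2 / sin(53.3°) = 482 m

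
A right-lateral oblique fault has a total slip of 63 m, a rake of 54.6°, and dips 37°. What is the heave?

41 m

dip-slip = net slip × sin(rake) = 63 m × sin(54.6°) = 51.35 m
heave = dip-slip × cos(dip) = 51.35 × cos(37°) = 41 m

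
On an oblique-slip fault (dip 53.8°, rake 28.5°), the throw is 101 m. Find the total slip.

262 m

dip-slip = throw / sin(dip) = 101 / sin(53.8°) = 125.2 m
net slip = dip-slip / sin(rake) = 125.2 / sin(28.5°) = 262 m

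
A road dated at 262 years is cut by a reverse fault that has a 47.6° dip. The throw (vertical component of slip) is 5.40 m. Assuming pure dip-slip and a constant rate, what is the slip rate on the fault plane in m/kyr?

27.9 m/kyr

dip-slip = throw / sin(dip) = 5.40 m / sin(47.6°) = 7.313 m
rate = 7.313 m / 262 years = 0.0279 m/yr = 27.9 m/kyr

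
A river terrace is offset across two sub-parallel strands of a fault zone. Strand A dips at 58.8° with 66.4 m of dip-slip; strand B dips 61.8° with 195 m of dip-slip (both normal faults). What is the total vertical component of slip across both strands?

229 m

throw_A = 66.4 × sin(58.8°) = 56.80 m
throw_B = 195 × sin(61.8°) = 171.9 m
total = 56.80 + 171.9 = 229 m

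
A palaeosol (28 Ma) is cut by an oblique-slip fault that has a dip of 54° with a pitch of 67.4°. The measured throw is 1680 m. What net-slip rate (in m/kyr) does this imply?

dip-slip = throw / sin(dip) = 1680 / sin(54°) = 2077 m
net slip = dip-slip / sin(rake) = 2077 / sin(67.4°) = 2249 m
rate = 2249 m / 28 Ma = 0.0000803 m/yr = 0.0803 m/kyr

0.0803 m/kyr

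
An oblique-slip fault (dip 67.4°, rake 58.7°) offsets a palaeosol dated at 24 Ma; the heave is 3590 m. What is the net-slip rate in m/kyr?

0.456 m/kyr

dip-slip = heave / cos(dip) = 3590 / cos(67.4°) = 9342 m
net slip = dip-slip / sin(rake) = 9342 / sin(58.7°) = 10930 m
rate = 10930 m / 24 Ma = 0.000456 m/yr = 0.456 m/kyr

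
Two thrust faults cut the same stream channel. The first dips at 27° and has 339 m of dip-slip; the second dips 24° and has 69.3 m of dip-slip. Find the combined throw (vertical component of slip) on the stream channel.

throw_A = 339 × sin(27°) = 153.9 m
throw_B = 69.3 × sin(24°) = 28.19 m
total = 153.9 + 28.19 = 182 m

182 m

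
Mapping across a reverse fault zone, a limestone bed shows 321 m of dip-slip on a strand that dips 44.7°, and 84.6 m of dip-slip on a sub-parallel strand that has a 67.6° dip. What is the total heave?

260 m

heave_A = 321 × cos(44.7°) = 228.2 m
heave_B = 84.6 × cos(67.6°) = 32.24 m
total = 228.2 + 32.24 = 260 m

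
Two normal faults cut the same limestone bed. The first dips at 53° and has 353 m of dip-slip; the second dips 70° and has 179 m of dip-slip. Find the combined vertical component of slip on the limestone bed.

450 m

throw_A = 353 × sin(53°) = 281.9 m
throw_B = 179 × sin(70°) = 168.2 m
total = 281.9 + 168.2 = 450 m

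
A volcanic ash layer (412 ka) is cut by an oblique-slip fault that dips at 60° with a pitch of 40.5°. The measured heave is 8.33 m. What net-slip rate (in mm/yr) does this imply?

0.0623 mm/yr

dip-slip = heave / cos(dip) = 8.33 / cos(60°) = 16.66 m
net slip = dip-slip / sin(rake) = 16.66 / sin(40.5°) = 25.65 m
rate = 25.65 m / 412 ka = 0.0000623 m/yr = 0.0623 mm/yr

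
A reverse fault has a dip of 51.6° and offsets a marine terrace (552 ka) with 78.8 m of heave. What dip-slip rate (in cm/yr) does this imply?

0.0230 cm/yr

dip-slip = heave / cos(dip) = 78.8 m / cos(51.6°) = 126.9 m
rate = 126.9 m / 552 ka = 0.000230 m/yr = 0.0230 cm/yr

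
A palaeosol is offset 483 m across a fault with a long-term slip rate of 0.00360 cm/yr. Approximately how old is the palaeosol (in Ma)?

13.4 Ma

age = offset / rate = 483 m / (0.00360 cm/yr) = 1.34e+07 yr = 13.4 Ma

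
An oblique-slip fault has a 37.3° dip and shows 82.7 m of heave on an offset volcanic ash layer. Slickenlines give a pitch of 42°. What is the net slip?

155 m

dip-slip = heave / cos(dip) = 82.7 / cos(37.3°) = 104 m
net slip = dip-slip / sin(rake) = 104 / sin(42°) = 155 m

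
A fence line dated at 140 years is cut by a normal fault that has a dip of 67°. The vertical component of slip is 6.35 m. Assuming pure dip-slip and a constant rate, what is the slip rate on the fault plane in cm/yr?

dip-slip = throw / sin(dip) = 6.35 m / sin(67°) = 6.898 m
rate = 6.898 m / 140 years = 0.0493 m/yr = 4.93 cm/yr

4.93 cm/yr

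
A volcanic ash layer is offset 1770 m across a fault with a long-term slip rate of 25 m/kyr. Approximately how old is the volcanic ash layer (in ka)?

70.8 ka

age = offset / rate = 1770 m / (25 m/kyr) = 70800 yr = 70.8 ka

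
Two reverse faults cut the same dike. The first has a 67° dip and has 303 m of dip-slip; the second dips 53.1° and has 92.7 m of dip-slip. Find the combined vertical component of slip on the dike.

353 m

throw_A = 303 × sin(67°) = 278.9 m
throw_B = 92.7 × sin(53.1°) = 74.13 m
total = 278.9 + 74.13 = 353 m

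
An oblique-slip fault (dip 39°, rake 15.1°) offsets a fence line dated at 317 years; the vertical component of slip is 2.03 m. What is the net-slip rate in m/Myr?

39100 m/Myr

dip-slip = throw / sin(dip) = 2.03 / sin(39°) = 3.226 m
net slip = dip-slip / sin(rake) = 3.226 / sin(15.1°) = 12.38 m
rate = 12.38 m / 317 years = 0.0391 m/yr = 39100 m/Myr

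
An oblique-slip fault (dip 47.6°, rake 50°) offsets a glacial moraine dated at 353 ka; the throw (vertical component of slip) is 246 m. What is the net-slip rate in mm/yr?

1.23 mm/yr

dip-slip = throw / sin(dip) = 246 / sin(47.6°) = 333.1 m
net slip = dip-slip / sin(rake) = 333.1 / sin(50°) = 434.9 m
rate = 434.9 m / 353 ka = 0.00123 m/yr = 1.23 mm/yr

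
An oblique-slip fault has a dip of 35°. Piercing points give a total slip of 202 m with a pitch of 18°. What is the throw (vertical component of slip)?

dip-slip = net slip × sin(rake) = 202 m × sin(18°) = 62.42 m
throw = dip-slip × sin(dip) = 62.42 × sin(35°) = 35.8 m

35.8 m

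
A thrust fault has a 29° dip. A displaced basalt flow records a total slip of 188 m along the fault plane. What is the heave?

heave = dip-slip × cos(dip) = 188 m × cos(29°) = 164 m

164 m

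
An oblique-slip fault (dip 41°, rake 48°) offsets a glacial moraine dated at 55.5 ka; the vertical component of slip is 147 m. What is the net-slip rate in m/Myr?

5430 m/Myr

dip-slip = throw / sin(dip) = 147 / sin(41°) = 224.1 m
net slip = dip-slip / sin(rake) = 224.1 / sin(48°) = 301.5 m
rate = 301.5 m / 55.5 ka = 0.00543 m/yr = 5430 m/Myr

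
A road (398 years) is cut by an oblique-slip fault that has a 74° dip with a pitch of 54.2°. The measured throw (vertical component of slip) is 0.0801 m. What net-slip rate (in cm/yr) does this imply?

0.0258 cm/yr

dip-slip = throw / sin(dip) = 0.0801 / sin(74°) = 0.08333 m
net slip = dip-slip / sin(rake) = 0.08333 / sin(54.2°) = 0.1027 m
rate = 0.1027 m / 398 years = 0.000258 m/yr = 0.0258 cm/yr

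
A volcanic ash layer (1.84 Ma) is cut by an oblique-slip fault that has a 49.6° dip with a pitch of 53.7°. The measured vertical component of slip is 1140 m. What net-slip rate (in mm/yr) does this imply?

dip-slip = throw / sin(dip) = 1140 / sin(49.6°) = 1497 m
net slip = dip-slip / sin(rake) = 1497 / sin(53.7°) = 1857 m
rate = 1857 m / 1.84 Ma = 0.00101 m/yr = 1.01 mm/yr

1.01 mm/yr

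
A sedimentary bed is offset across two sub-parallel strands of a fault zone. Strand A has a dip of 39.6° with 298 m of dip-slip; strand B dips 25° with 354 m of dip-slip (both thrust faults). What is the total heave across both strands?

heave_A = 298 × cos(39.6°) = 229.6 m
heave_B = 354 × cos(25°) = 320.8 m
total = 229.6 + 320.8 = 550 m

550 m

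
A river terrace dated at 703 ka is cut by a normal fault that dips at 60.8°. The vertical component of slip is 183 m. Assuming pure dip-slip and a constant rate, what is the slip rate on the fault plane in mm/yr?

dip-slip = throw / sin(dip) = 183 m / sin(60.8°) = 209.6 m
rate = 209.6 m / 703 ka = 0.000298 m/yr = 0.298 mm/yr

0.298 mm/yr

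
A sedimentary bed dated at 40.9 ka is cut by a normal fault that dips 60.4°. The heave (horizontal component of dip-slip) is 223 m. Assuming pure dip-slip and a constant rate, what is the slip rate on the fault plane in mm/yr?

dip-slip = heave / cos(dip) = 223 m / cos(60.4°) = 451.5 m
rate = 451.5 m / 40.9 ka = 0.0110 m/yr = 11 mm/yr

11 mm/yr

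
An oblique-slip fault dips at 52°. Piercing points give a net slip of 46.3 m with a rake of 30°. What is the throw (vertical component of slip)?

18.2 m

dip-slip = net slip × sin(rake) = 46.3 m × sin(30°) = 23.15 m
throw = dip-slip × sin(dip) = 23.15 × sin(52°) = 18.2 m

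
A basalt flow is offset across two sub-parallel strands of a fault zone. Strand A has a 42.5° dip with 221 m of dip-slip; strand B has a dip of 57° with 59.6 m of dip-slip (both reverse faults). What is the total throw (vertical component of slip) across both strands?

throw_A = 221 × sin(42.5°) = 149.3 m
throw_B = 59.6 × sin(57°) = 49.98 m
total = 149.3 + 49.98 = 199 m

199 m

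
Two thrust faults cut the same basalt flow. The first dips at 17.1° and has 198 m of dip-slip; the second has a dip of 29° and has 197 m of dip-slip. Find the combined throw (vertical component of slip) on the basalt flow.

throw_A = 198 × sin(17.1°) = 58.22 m
throw_B = 197 × sin(29°) = 95.51 m
total = 58.22 + 95.51 = 154 m

154 m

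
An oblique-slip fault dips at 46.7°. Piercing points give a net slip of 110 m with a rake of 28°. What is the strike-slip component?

97.1 m

strike-slip = net slip × cos(rake) = 110 m × cos(28°) = 97.1 m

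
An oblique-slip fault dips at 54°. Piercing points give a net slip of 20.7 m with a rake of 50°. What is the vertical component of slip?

12.8 m

dip-slip = net slip × sin(rake) = 20.7 m × sin(50°) = 15.86 m
throw = dip-slip × sin(dip) = 15.86 × sin(54°) = 12.8 m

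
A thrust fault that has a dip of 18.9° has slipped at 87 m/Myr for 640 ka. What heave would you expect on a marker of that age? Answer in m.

52.7 m

dip-slip = rate × time = 87 m/Myr × 640 ka = 55.68 m
heave = dip-slip × cos(dip) = 55.68 × cos(18.9°) = 52.7 m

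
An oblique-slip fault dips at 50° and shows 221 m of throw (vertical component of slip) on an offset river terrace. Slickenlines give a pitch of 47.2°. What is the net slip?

dip-slip = throw / sin(dip) = 221 / sin(50°) = 288.5 m
net slip = dip-slip / sin(rake) = 288.5 / sin(47.2°) = 393 m

393 m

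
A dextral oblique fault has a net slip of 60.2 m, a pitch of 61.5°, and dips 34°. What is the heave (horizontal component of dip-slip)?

dip-slip = net slip × sin(rake) = 60.2 m × sin(61.5°) = 52.90 m
heave = dip-slip × cos(dip) = 52.90 × cos(34°) = 43.9 m

43.9 m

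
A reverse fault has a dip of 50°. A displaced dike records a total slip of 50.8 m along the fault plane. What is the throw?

throw = dip-slip × sin(dip) = 50.8 m × sin(50°) = 38.9 m

38.9 m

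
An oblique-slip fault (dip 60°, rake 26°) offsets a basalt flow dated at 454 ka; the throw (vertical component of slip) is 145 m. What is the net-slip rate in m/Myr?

dip-slip = throw / sin(dip) = 145 / sin(60°) = 167.4 m
net slip = dip-slip / sin(rake) = 167.4 / sin(26°) = 381.9 m
rate = 381.9 m / 454 ka = 0.000841 m/yr = 841 m/Myr

841 m/Myr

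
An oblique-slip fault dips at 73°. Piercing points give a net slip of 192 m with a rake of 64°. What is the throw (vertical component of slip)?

165 m

dip-slip = net slip × sin(rake) = 192 m × sin(64°) = 172.6 m
throw = dip-slip × sin(dip) = 172.6 × sin(73°) = 165 m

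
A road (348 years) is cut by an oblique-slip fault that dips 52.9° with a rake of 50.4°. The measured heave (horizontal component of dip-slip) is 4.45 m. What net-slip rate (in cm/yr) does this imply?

2.75 cm/yr

dip-slip = heave / cos(dip) = 4.45 / cos(52.9°) = 7.377 m
net slip = dip-slip / sin(rake) = 7.377 / sin(50.4°) = 9.574 m
rate = 9.574 m / 348 years = 0.0275 m/yr = 2.75 cm/yr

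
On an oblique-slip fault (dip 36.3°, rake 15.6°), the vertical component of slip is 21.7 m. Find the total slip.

dip-slip = throw / sin(dip) = 21.7 / sin(36.3°) = 36.65 m
net slip = dip-slip / sin(rake) = 36.65 / sin(15.6°) = 136 m

136 m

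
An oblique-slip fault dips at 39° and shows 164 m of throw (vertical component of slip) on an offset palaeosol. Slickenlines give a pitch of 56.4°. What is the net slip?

dip-slip = throw / sin(dip) = 164 / sin(39°) = 260.6 m
net slip = dip-slip / sin(rake) = 260.6 / sin(56.4°) = 313 m

313 m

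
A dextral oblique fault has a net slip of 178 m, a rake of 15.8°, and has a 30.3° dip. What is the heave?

41.8 m

dip-slip = net slip × sin(rake) = 178 m × sin(15.8°) = 48.47 m
heave = dip-slip × cos(dip) = 48.47 × cos(30.3°) = 41.8 m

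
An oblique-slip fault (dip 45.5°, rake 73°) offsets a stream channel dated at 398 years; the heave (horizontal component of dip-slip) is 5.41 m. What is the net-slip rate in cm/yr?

2.03 cm/yr

dip-slip = heave / cos(dip) = 5.41 / cos(45.5°) = 7.719 m
net slip = dip-slip / sin(rake) = 7.719 / sin(73°) = 8.071 m
rate = 8.071 m / 398 years = 0.0203 m/yr = 2.03 cm/yr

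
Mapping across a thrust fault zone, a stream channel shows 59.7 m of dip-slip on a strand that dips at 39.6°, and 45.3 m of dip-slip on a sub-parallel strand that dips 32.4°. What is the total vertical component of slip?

62.3 m

throw_A = 59.7 × sin(39.6°) = 38.05 m
throw_B = 45.3 × sin(32.4°) = 24.27 m
total = 38.05 + 24.27 = 62.3 m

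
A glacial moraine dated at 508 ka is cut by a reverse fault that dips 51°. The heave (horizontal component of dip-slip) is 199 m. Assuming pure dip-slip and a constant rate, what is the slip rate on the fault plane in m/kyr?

0.622 m/kyr

dip-slip = heave / cos(dip) = 199 m / cos(51°) = 316.2 m
rate = 316.2 m / 508 ka = 0.000622 m/yr = 0.622 m/kyr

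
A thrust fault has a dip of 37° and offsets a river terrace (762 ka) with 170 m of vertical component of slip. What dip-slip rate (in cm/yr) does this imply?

dip-slip = throw / sin(dip) = 170 m / sin(37°) = 282.5 m
rate = 282.5 m / 762 ka = 0.000371 m/yr = 0.0371 cm/yr

0.0371 cm/yr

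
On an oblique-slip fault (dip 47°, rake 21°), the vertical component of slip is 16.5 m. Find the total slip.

dip-slip = throw / sin(dip) = 16.5 / sin(47°) = 22.56 m
net slip = dip-slip / sin(rake) = 22.56 / sin(21°) = 63 m

63 m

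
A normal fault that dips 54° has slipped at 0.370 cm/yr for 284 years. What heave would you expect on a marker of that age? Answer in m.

dip-slip = rate × time = 0.370 cm/yr × 284 years = 1.051 m
heave = dip-slip × cos(dip) = 1.051 × cos(54°) = 0.618 m

0.618 m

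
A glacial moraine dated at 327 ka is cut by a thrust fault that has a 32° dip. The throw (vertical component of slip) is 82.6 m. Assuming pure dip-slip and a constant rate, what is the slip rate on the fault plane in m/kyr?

dip-slip = throw / sin(dip) = 82.6 m / sin(32°) = 155.9 m
rate = 155.9 m / 327 ka = 0.000477 m/yr = 0.477 m/kyr

0.477 m/kyr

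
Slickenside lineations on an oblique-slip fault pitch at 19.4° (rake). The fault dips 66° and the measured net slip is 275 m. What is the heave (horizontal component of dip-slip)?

37.2 m

dip-slip = net slip × sin(rake) = 275 m × sin(19.4°) = 91.34 m
heave = dip-slip × cos(dip) = 91.34 × cos(66°) = 37.2 m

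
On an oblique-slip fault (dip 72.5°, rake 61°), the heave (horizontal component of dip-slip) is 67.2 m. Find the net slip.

256 m

dip-slip = heave / cos(dip) = 67.2 / cos(72.5°) = 223.5 m
net slip = dip-slip / sin(rake) = 223.5 / sin(61°) = 256 m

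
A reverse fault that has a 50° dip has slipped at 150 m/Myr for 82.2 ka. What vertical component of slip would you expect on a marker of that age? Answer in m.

dip-slip = rate × time = 150 m/Myr × 82.2 ka = 12.33 m
throw = dip-slip × sin(dip) = 12.33 × sin(50°) = 9.45 m

9.45 m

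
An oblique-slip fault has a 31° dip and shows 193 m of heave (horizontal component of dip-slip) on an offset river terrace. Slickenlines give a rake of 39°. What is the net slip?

358 m

dip-slip = heave / cos(dip) = 193 / cos(31°) = 225.2 m
net slip = dip-slip / sin(rake) = 225.2 / sin(39°) = 358 m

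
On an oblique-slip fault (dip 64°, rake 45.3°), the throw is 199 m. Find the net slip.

dip-slip = throw / sin(dip) = 199 / sin(64°) = 221.4 m
net slip = dip-slip / sin(rake) = 221.4 / sin(45.3°) = 311 m

311 m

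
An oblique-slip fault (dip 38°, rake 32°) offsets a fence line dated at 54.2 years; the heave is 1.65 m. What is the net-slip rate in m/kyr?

dip-slip = heave / cos(dip) = 1.65 / cos(38°) = 2.094 m
net slip = dip-slip / sin(rake) = 2.094 / sin(32°) = 3.951 m
rate = 3.951 m / 54.2 years = 0.0729 m/yr = 72.9 m/kyr

72.9 m/kyr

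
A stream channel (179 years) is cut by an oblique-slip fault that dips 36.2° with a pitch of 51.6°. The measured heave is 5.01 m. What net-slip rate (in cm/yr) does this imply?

4.43 cm/yr

dip-slip = heave / cos(dip) = 5.01 / cos(36.2°) = 6.208 m
net slip = dip-slip / sin(rake) = 6.208 / sin(51.6°) = 7.922 m
rate = 7.922 m / 179 years = 0.0443 m/yr = 4.43 cm/yr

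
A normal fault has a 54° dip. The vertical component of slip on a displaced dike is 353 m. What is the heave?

256 m

heave = throw / tan(dip) = 353 / tan(54°) = 256 m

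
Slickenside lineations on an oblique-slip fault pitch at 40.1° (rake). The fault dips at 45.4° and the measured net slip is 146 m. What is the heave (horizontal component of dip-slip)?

dip-slip = net slip × sin(rake) = 146 m × sin(40.1°) = 94.04 m
heave = dip-slip × cos(dip) = 94.04 × cos(45.4°) = 66 m

66 m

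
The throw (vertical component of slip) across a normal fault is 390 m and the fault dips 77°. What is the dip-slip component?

400 m

dip-slip = throw / sin(dip) = 390 / sin(77°) = 400 m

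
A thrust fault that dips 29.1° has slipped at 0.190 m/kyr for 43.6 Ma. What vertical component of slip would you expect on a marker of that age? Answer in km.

dip-slip = rate × time = 0.190 m/kyr × 43.6 Ma = 8284 m
throw = dip-slip × sin(dip) = 8284 × sin(29.1°) = 4030 m = 4.03 km

4.03 km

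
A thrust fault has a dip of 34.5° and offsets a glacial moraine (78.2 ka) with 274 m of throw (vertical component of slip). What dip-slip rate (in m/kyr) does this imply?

dip-slip = throw / sin(dip) = 274 m / sin(34.5°) = 483.8 m
rate = 483.8 m / 78.2 ka = 0.00619 m/yr = 6.19 m/kyr

6.19 m/kyr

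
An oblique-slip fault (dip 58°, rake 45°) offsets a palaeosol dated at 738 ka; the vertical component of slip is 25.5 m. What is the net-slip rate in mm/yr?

0.0576 mm/yr

dip-slip = throw / sin(dip) = 25.5 / sin(58°) = 30.07 m
net slip = dip-slip / sin(rake) = 30.07 / sin(45°) = 42.52 m
rate = 42.52 m / 738 ka = 0.0000576 m/yr = 0.0576 mm/yr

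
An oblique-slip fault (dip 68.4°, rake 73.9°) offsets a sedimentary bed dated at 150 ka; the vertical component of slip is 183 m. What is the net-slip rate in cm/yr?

0.137 cm/yr

dip-slip = throw / sin(dip) = 183 / sin(68.4°) = 196.8 m
net slip = dip-slip / sin(rake) = 196.8 / sin(73.9°) = 204.9 m
rate = 204.9 m / 150 ka = 0.00137 m/yr = 0.137 cm/yr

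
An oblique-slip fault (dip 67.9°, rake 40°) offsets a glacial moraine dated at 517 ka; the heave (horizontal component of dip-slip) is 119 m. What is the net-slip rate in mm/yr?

0.952 mm/yr

dip-slip = heave / cos(dip) = 119 / cos(67.9°) = 316.3 m
net slip = dip-slip / sin(rake) = 316.3 / sin(40°) = 492.1 m
rate = 492.1 m / 517 ka = 0.000952 m/yr = 0.952 mm/yr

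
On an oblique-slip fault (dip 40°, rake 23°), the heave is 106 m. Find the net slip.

dip-slip = heave / cos(dip) = 106 / cos(40°) = 138.4 m
net slip = dip-slip / sin(rake) = 138.4 / sin(23°) = 354 m

354 m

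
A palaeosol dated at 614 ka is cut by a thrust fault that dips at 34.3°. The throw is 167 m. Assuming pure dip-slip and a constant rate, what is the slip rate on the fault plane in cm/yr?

dip-slip = throw / sin(dip) = 167 m / sin(34.3°) = 296.3 m
rate = 296.3 m / 614 ka = 0.000483 m/yr = 0.0483 cm/yr

0.0483 cm/yr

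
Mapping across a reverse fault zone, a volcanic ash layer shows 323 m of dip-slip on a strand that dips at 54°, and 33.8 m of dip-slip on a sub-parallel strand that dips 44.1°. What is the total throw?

throw_A = 323 × sin(54°) = 261.3 m
throw_B = 33.8 × sin(44.1°) = 23.52 m
total = 261.3 + 23.52 = 285 m

285 m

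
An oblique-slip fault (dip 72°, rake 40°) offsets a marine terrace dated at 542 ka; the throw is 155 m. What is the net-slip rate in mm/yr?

dip-slip = throw / sin(dip) = 155 / sin(72°) = 163 m
net slip = dip-slip / sin(rake) = 163 / sin(40°) = 253.5 m
rate = 253.5 m / 542 ka = 0.000468 m/yr = 0.468 mm/yr

0.468 mm/yr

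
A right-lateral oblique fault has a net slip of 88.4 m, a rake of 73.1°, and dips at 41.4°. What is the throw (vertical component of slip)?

55.9 m

dip-slip = net slip × sin(rake) = 88.4 m × sin(73.1°) = 84.58 m
throw = dip-slip × sin(dip) = 84.58 × sin(41.4°) = 55.9 m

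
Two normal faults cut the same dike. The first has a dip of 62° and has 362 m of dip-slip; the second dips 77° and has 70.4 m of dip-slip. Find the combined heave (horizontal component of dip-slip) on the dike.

heave_A = 362 × cos(62°) = 169.9 m
heave_B = 70.4 × cos(77°) = 15.84 m
total = 169.9 + 15.84 = 186 m

186 m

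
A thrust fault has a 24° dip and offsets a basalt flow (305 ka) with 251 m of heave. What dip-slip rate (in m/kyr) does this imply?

0.901 m/kyr

dip-slip = heave / cos(dip) = 251 m / cos(24°) = 274.8 m
rate = 274.8 m / 305 ka = 0.000901 m/yr = 0.901 m/kyr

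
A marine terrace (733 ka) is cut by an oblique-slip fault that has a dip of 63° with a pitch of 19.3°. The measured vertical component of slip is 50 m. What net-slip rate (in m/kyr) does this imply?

0.232 m/kyr

dip-slip = throw / sin(dip) = 50 / sin(63°) = 56.12 m
net slip = dip-slip / sin(rake) = 56.12 / sin(19.3°) = 169.8 m
rate = 169.8 m / 733 ka = 0.000232 m/yr = 0.232 m/kyr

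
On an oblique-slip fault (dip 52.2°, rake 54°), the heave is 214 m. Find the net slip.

dip-slip = heave / cos(dip) = 214 / cos(52.2°) = 349.2 m
net slip = dip-slip / sin(rake) = 349.2 / sin(54°) = 432 m

432 m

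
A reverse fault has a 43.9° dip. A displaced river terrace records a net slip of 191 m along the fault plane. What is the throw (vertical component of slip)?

throw = dip-slip × sin(dip) = 191 m × sin(43.9°) = 132 m

132 m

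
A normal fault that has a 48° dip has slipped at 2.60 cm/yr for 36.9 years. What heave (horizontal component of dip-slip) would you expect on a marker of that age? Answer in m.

0.642 m

dip-slip = rate × time = 2.60 cm/yr × 36.9 years = 0.9594 m
heave = dip-slip × cos(dip) = 0.9594 × cos(48°) = 0.642 m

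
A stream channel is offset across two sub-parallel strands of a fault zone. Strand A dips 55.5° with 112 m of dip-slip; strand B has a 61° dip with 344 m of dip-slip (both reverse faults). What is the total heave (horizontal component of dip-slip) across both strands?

230 m

heave_A = 112 × cos(55.5°) = 63.44 m
heave_B = 344 × cos(61°) = 166.8 m
total = 63.44 + 166.8 = 230 m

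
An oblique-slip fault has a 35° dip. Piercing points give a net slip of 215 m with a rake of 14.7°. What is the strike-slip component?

208 m

strike-slip = net slip × cos(rake) = 215 m × cos(14.7°) = 208 m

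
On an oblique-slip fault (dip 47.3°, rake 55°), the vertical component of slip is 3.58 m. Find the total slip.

5.95 m

dip-slip = throw / sin(dip) = 3.58 / sin(47.3°) = 4.871 m
net slip = dip-slip / sin(rake) = 4.871 / sin(55°) = 5.95 m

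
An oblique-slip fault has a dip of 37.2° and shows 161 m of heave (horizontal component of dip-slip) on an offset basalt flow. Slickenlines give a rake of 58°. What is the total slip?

dip-slip = heave / cos(dip) = 161 / cos(37.2°) = 202.1 m
net slip = dip-slip / sin(rake) = 202.1 / sin(58°) = 238 m

238 m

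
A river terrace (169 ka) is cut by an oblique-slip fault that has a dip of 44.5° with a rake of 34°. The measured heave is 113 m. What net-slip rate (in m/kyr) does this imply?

dip-slip = heave / cos(dip) = 113 / cos(44.5°) = 158.4 m
net slip = dip-slip / sin(rake) = 158.4 / sin(34°) = 283.3 m
rate = 283.3 m / 169 ka = 0.00168 m/yr = 1.68 m/kyr

1.68 m/kyr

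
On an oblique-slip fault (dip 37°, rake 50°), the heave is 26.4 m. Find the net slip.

43.2 m

dip-slip = heave / cos(dip) = 26.4 / cos(37°) = 33.06 m
net slip = dip-slip / sin(rake) = 33.06 / sin(50°) = 43.2 m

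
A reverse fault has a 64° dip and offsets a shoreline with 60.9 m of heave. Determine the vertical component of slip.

125 m

throw = heave × tan(dip) = 60.9 × tan(64°) = 125 m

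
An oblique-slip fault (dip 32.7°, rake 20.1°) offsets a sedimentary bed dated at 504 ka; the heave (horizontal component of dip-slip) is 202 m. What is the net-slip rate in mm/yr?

dip-slip = heave / cos(dip) = 202 / cos(32.7°) = 240 m
net slip = dip-slip / sin(rake) = 240 / sin(20.1°) = 698.5 m
rate = 698.5 m / 504 ka = 0.00139 m/yr = 1.39 mm/yr

1.39 mm/yr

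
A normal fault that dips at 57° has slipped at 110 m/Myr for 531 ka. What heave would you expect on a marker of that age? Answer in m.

dip-slip = rate × time = 110 m/Myr × 531 ka = 58.41 m
heave = dip-slip × cos(dip) = 58.41 × cos(57°) = 31.8 m

31.8 m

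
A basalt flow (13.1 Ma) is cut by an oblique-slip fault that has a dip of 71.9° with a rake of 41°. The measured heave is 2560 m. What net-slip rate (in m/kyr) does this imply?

dip-slip = heave / cos(dip) = 2560 / cos(71.9°) = 8240 m
net slip = dip-slip / sin(rake) = 8240 / sin(41°) = 12560 m
rate = 12560 m / 13.1 Ma = 0.000959 m/yr = 0.959 m/kyr

0.959 m/kyr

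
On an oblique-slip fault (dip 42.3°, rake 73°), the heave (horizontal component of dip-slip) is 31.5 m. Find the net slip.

dip-slip = heave / cos(dip) = 31.5 / cos(42.3°) = 42.59 m
net slip = dip-slip / sin(rake) = 42.59 / sin(73°) = 44.5 m

44.5 m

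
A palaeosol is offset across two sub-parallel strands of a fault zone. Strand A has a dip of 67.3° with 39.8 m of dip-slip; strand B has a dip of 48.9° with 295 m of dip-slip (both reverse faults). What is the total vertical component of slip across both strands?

throw_A = 39.8 × sin(67.3°) = 36.72 m
throw_B = 295 × sin(48.9°) = 222.3 m
total = 36.72 + 222.3 = 259 m

259 m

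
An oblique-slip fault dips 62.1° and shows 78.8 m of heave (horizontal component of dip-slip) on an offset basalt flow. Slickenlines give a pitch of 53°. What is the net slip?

dip-slip = heave / cos(dip) = 78.8 / cos(62.1°) = 168.4 m
net slip = dip-slip / sin(rake) = 168.4 / sin(53°) = 211 m

211 m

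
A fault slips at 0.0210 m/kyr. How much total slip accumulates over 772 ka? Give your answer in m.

slip = rate × time = 0.0210 m/kyr × 772 ka = 16.2 m

16.2 m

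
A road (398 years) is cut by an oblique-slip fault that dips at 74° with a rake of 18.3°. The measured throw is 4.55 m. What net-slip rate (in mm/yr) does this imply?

37.9 mm/yr

dip-slip = throw / sin(dip) = 4.55 / sin(74°) = 4.733 m
net slip = dip-slip / sin(rake) = 4.733 / sin(18.3°) = 15.07 m
rate = 15.07 m / 398 years = 0.0379 m/yr = 37.9 mm/yr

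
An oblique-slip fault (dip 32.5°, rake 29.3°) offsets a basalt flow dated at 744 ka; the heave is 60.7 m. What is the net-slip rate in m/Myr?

198 m/Myr

dip-slip = heave / cos(dip) = 60.7 / cos(32.5°) = 71.97 m
net slip = dip-slip / sin(rake) = 71.97 / sin(29.3°) = 147.1 m
rate = 147.1 m / 744 ka = 0.000198 m/yr = 198 m/Myr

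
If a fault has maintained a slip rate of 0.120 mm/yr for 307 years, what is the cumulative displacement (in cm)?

3.68 cm

slip = rate × time = 0.120 mm/yr × 307 years = 0.0368 m = 3.68 cm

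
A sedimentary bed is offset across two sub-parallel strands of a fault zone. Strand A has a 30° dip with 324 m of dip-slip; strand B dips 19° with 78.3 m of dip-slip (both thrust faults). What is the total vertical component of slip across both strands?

187 m

throw_A = 324 × sin(30°) = 162 m
throw_B = 78.3 × sin(19°) = 25.49 m
total = 162 + 25.49 = 187 m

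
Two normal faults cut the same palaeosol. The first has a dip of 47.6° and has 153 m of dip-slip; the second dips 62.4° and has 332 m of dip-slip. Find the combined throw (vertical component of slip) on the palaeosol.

407 m

throw_A = 153 × sin(47.6°) = 113 m
throw_B = 332 × sin(62.4°) = 294.2 m
total = 113 + 294.2 = 407 m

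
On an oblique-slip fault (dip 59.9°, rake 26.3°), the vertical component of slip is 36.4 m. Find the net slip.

dip-slip = throw / sin(dip) = 36.4 / sin(59.9°) = 42.07 m
net slip = dip-slip / sin(rake) = 42.07 / sin(26.3°) = 95 m

95 m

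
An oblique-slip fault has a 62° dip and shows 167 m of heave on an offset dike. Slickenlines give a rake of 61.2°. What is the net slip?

406 m

dip-slip = heave / cos(dip) = 167 / cos(62°) = 355.7 m
net slip = dip-slip / sin(rake) = 355.7 / sin(61.2°) = 406 m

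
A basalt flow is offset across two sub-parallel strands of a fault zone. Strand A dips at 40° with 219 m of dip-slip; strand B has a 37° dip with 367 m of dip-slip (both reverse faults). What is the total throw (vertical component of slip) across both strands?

362 m

throw_A = 219 × sin(40°) = 140.8 m
throw_B = 367 × sin(37°) = 220.9 m
total = 140.8 + 220.9 = 362 m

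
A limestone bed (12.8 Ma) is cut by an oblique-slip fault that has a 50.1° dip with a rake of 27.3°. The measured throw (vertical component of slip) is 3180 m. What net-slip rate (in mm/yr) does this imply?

0.706 mm/yr

dip-slip = throw / sin(dip) = 3180 / sin(50.1°) = 4145 m
net slip = dip-slip / sin(rake) = 4145 / sin(27.3°) = 9038 m
rate = 9038 m / 12.8 Ma = 0.000706 m/yr = 0.706 mm/yr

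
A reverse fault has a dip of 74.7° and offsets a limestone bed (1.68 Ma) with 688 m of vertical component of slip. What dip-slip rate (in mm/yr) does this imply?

0.425 mm/yr

dip-slip = throw / sin(dip) = 688 m / sin(74.7°) = 713.3 m
rate = 713.3 m / 1.68 Ma = 0.000425 m/yr = 0.425 mm/yr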